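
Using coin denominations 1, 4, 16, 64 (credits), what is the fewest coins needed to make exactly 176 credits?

5

176 = 2×64 + 3×16
Total coins = 2 + 3 = 5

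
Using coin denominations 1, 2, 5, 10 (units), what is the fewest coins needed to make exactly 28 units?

Use the largest denomination that fits, subtract, and repeat.
28 − 2×10→8 − 1×5→3 − 1×2→1 − 1×1→0
Total coins = 2 + 1 + 1 + 1 = 5

5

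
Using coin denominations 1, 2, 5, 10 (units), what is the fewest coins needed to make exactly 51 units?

Greedy: take as many of the largest coin as possible, then repeat with the remainder.
51 = 5×10 + 1×1
Total coins = 5 + 1 = 6

6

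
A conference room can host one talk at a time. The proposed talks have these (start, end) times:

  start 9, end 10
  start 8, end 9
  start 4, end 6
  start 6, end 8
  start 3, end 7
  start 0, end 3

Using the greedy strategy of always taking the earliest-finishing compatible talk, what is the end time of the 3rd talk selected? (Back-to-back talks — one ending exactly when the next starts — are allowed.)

8

Sort by end time and greedily take each interval whose start is ≥ the last chosen end.
By end time: (0,3), (4,6), (3,7), (6,8), (8,9), (9,10).
Pick (0,3); next start ≥ 3 → (4,6); next start ≥ 6 → (6,8); next start ≥ 8 → (8,9); next start ≥ 9 → (9,10).
Selected: (0,3) (4,6) (6,8) (8,9) (9,10)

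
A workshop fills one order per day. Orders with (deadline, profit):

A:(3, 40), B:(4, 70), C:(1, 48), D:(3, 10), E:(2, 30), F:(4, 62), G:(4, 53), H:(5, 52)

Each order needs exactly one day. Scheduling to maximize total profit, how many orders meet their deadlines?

Take jobs in profit order; each goes to the latest open slot no later than its deadline.
Profit order: B=70 F=62 G=53 H=52 C=48 A=40 E=30 D=10
Assign: B→slot 4, F→slot 3, G→slot 2, H→slot 5, C→slot 1, A skipped, E skipped, D skipped.
Slots: [1:C] [2:G] [3:F] [4:B] [5:H]
5 of 8 scheduled.

5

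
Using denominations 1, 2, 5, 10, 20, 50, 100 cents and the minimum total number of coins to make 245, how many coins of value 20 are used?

2

Greedy: take as many of the largest coin as possible, then repeat with the remainder.
245 = 2×100 + 2×20 + 1×5
Count of 20: 2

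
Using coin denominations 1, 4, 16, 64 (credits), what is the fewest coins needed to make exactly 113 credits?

5

113 = 1×64 + 3×16 + 1×1
Total coins = 1 + 3 + 1 = 5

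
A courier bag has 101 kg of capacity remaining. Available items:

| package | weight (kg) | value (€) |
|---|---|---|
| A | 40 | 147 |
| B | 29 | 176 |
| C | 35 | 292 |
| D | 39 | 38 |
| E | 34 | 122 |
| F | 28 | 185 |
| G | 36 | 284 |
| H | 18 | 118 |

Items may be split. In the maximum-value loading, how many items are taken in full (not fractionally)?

Greedy by value/weight ratio, highest first.
Ratios (sorted): C 8.34, G 7.89, F 6.61, H 6.56, B 6.07, A 3.67, E 3.59, D 0.97
take C (35 @ 292); take G (36 @ 284); take F (28 @ 185); take 2/18 of H → 13.11. Capacity used 101/101.
3 item(s) taken whole; one partial (take 2/18 of H).

3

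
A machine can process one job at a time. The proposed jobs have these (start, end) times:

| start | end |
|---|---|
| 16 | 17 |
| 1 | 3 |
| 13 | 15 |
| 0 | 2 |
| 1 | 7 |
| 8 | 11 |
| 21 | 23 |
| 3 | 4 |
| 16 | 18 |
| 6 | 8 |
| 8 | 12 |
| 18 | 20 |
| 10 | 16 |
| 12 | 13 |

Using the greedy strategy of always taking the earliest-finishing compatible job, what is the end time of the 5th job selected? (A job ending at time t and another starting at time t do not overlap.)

13

By end time: (0,2), (1,3), (3,4), (1,7), (6,8), (8,11), (8,12), (12,13), (13,15), (10,16), (16,17), (16,18), (18,20), (21,23).
Pick (0,2); next start ≥ 2 → (3,4); next start ≥ 4 → (6,8); next start ≥ 8 → (8,11); next start ≥ 11 → (12,13); next start ≥ 13 → (13,15); next start ≥ 15 → (16,17); next start ≥ 17 → (18,20); next start ≥ 20 → (21,23).
Selected: (0,2) (3,4) (6,8) (8,11) (12,13) (13,15) (16,17) (18,20) (21,23)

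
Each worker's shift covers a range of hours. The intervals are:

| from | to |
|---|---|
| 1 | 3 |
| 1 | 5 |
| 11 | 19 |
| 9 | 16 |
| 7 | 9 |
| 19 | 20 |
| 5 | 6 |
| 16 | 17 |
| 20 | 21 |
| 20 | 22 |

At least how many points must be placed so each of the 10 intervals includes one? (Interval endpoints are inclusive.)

5

Process intervals by earliest right end; each time one isn't hit yet, stab at its right endpoint.
By right end: [1,3]  [1,5]  [5,6]  [7,9]  [9,16]  [16,17]  [11,19]  [19,20]  [20,21]  [20,22]
[1,3] uncovered → point at 3; [5,6] uncovered → point at 6; [7,9] uncovered → point at 9; [16,17] uncovered → point at 17; [19,20] uncovered → point at 20.
Points: 3, 6, 9, 17, 20 (5 total).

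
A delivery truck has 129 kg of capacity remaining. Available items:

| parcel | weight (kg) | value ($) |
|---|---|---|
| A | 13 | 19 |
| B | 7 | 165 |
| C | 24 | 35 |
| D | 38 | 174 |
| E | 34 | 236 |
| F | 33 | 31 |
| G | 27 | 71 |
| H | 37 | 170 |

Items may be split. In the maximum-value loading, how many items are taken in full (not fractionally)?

4

Ratios (sorted): B 23.57, E 6.94, H 4.59, D 4.58, G 2.63, A 1.46, C 1.46, F 0.94
take B (7 @ 165); take E (34 @ 236); take H (37 @ 170); take D (38 @ 174); take 13/27 of G → 34.19. Capacity used 129/129.
4 item(s) taken whole; one partial (take 13/27 of G).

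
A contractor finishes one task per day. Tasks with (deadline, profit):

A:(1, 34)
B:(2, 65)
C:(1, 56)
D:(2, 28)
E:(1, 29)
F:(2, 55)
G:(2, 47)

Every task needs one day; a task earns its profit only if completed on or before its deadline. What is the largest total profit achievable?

121

Sort by profit descending; place each in the latest free slot ≤ its deadline.
Profit order: B=65 C=56 F=55 G=47 A=34 E=29 D=28
Assign: B→slot 2, C→slot 1, F skipped, G skipped, A skipped, E skipped, D skipped.
Slots: [1:C] [2:B]
Profit = 56 + 65 = 121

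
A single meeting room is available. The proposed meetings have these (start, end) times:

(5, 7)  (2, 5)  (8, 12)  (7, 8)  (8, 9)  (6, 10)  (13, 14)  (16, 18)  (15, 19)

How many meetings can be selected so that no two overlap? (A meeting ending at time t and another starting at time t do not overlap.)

6

By end time: (2,5), (5,7), (7,8), (8,9), (6,10), (8,12), (13,14), (16,18), (15,19).
Pick (2,5); next start ≥ 5 → (5,7); next start ≥ 7 → (7,8); next start ≥ 8 → (8,9); next start ≥ 9 → (13,14); next start ≥ 14 → (16,18).
Selected 6 meetings.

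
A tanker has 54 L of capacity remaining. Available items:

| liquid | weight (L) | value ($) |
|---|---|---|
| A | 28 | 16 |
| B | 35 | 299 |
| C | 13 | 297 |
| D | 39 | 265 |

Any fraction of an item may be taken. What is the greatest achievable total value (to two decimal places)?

636.77

Order: C (297/13=22.85) > B (299/35=8.54) > D (265/39=6.79) > A (16/28=0.57)
Fill: take C (13 @ 297) → take B (35 @ 299) → take 6/39 of D → 40.77; 54/54 used.
Total value = 636.77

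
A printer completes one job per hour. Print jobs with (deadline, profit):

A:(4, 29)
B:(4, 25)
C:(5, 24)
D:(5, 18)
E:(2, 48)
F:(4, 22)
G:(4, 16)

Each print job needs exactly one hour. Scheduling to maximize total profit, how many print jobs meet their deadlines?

By profit: E(d2,48), A(d4,29), B(d4,25), C(d5,24), F(d4,22), D(d5,18), G(d4,16)
E→slot 2; A→slot 4; B→slot 3; C→slot 5; F→slot 1; D skipped; G skipped.
5 of 7 scheduled.

5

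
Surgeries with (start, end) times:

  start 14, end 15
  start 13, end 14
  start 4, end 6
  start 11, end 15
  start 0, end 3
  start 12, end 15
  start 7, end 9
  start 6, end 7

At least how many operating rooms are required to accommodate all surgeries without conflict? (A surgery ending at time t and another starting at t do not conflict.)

3

Events (time:±→running): 0:+→1 3:-→0 4:+→1 6:-→0 6:+→1 7:-→0 7:+→1 9:-→0 11:+→1 12:+→2 13:+→3 … peak 3.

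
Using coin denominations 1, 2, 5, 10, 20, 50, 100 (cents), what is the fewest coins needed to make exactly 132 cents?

Use the largest denomination that fits, subtract, and repeat.
132 − 1×100→32 − 1×20→12 − 1×10→2 − 1×2→0
Total coins = 1 + 1 + 1 + 1 = 4

4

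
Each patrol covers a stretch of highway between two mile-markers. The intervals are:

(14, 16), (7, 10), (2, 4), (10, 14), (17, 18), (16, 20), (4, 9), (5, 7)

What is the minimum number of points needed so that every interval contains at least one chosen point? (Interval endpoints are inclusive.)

4

Sort by right endpoint; whenever an interval is uncovered, place a point at its right end.
By right end: [2,4]  [5,7]  [4,9]  [7,10]  [10,14]  [14,16]  [17,18]  [16,20]
[2,4] uncovered → point at 4; [5,7] uncovered → point at 7; [10,14] uncovered → point at 14; [17,18] uncovered → point at 18.
Points: 4, 7, 14, 18 (4 total).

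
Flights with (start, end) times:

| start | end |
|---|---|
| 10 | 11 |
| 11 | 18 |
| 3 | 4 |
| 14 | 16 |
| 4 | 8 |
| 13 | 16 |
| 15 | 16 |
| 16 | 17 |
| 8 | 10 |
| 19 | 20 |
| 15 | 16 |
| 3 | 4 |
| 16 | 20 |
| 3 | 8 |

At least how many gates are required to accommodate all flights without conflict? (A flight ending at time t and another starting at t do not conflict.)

Events (time:±→running): 3:+→1 3:+→2 3:+→3 4:-→2 4:-→1 4:+→2 8:-→1 8:-→0 8:+→1 10:-→0 10:+→1 11:-→0 11:+→1 13:+→2 14:+→3 15:+→4 15:+→5 … peak 5.

5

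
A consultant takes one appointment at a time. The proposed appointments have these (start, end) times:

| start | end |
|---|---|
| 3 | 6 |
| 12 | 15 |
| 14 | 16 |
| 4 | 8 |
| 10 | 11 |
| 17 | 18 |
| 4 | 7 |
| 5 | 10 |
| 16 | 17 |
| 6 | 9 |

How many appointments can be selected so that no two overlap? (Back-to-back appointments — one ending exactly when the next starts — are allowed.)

By end time: (3,6), (4,7), (4,8), (6,9), (5,10), (10,11), (12,15), (14,16), (16,17), (17,18).
Pick (3,6); next start ≥ 6 → (6,9); next start ≥ 9 → (10,11); next start ≥ 11 → (12,15); next start ≥ 15 → (16,17); next start ≥ 17 → (17,18).
Selected 6 appointments.

6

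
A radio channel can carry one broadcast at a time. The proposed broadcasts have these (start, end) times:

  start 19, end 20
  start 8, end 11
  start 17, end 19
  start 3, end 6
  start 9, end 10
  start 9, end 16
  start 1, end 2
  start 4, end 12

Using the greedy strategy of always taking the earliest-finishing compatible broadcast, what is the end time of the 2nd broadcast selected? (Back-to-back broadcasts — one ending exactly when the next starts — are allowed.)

Order by finish time; keep every interval that doesn't clash with the previous kept one.
By end time: (1,2), (3,6), (9,10), (8,11), (4,12), (9,16), (17,19), (19,20).
Pick (1,2); next start ≥ 2 → (3,6); next start ≥ 6 → (9,10); next start ≥ 10 → (17,19); next start ≥ 19 → (19,20).
Selected: (1,2) (3,6) (9,10) (17,19) (19,20)

6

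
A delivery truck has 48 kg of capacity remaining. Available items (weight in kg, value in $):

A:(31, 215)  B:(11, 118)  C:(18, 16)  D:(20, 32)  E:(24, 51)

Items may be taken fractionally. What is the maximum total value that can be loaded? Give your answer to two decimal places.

Ratios (sorted): B 10.73, A 6.94, E 2.12, D 1.60, C 0.89
take B (11 @ 118); take A (31 @ 215); take 6/24 of E → 12.75. Capacity used 48/48.
Total value = 345.75

345.75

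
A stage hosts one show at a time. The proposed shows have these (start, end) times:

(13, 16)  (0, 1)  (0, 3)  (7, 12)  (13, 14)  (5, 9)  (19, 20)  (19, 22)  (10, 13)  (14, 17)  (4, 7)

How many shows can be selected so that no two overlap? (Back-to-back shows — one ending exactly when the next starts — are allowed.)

Sorted by end: (0,1)  (0,3)  (4,7)  (5,9)  (7,12)  (10,13)  (13,14)  (13,16)  (14,17)  (19,20)  (19,22)
take (0,1); take (4,7); take (7,12); skip (10,13); take (13,14); take (14,17); take (19,20).
Selected 6 shows.

6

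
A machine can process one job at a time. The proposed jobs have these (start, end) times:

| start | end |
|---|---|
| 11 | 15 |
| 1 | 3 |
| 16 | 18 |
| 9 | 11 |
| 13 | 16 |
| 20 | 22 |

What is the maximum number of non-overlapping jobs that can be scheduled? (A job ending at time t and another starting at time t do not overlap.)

Order by finish time; keep every interval that doesn't clash with the previous kept one.
Sorted by end: (1,3)  (9,11)  (11,15)  (13,16)  (16,18)  (20,22)
take (1,3); take (9,11); take (11,15); skip (13,16); take (16,18); take (20,22).
Selected 5 jobs.

5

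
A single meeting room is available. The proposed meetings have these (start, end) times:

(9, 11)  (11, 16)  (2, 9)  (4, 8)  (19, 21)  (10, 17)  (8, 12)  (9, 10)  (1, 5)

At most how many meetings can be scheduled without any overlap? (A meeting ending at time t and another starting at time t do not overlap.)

Sort by end time and greedily take each interval whose start is ≥ the last chosen end.
Sorted by end: (1,5)  (4,8)  (2,9)  (9,10)  (9,11)  (8,12)  (11,16)  (10,17)  (19,21)
take (1,5); skip (4,8); take (9,10); skip (9,11); take (11,16); take (19,21).
Selected 4 meetings.

4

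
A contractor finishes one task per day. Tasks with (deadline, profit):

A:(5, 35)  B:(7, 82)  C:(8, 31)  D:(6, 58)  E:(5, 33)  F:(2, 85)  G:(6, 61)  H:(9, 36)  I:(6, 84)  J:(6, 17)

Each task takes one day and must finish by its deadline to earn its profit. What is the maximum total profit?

505

Take jobs in profit order; each goes to the latest open slot no later than its deadline.
By profit: F(d2,85), I(d6,84), B(d7,82), G(d6,61), D(d6,58), H(d9,36), A(d5,35), E(d5,33), C(d8,31), J(d6,17)
F→slot 2; I→slot 6; B→slot 7; G→slot 5; D→slot 4; H→slot 9; A→slot 3; E→slot 1; C→slot 8; J skipped.
Profit = 33 + 85 + 35 + 58 + 61 + 84 + 82 + 31 + 36 = 505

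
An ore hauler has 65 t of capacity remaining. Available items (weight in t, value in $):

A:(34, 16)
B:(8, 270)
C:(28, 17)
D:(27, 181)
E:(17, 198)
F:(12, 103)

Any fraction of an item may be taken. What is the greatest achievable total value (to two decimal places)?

752.61

Sort by value per unit weight and fill in that order.
Order: B (270/8=33.75) > E (198/17=11.65) > F (103/12=8.58) > D (181/27=6.70) > C (17/28=0.61) > A (16/34=0.47)
Fill: take B (8 @ 270) → take E (17 @ 198) → take F (12 @ 103) → take D (27 @ 181) → take 1/28 of C → 0.61; 65/65 used.
Total value = 752.61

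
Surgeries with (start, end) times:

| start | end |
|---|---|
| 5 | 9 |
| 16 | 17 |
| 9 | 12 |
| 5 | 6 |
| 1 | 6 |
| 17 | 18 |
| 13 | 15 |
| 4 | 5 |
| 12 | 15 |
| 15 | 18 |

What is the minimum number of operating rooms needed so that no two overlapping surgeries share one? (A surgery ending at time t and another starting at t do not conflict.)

The answer is the maximum number of intervals overlapping at any instant.
starts: [1, 4, 5, 5, 9, 12, 13, 15, 16, 17]
ends:   [5, 6, 6, 9, 12, 15, 15, 17, 18, 18]
s1→1 s4→2 e5→1 s5→2 s5→3  — peak 3.

3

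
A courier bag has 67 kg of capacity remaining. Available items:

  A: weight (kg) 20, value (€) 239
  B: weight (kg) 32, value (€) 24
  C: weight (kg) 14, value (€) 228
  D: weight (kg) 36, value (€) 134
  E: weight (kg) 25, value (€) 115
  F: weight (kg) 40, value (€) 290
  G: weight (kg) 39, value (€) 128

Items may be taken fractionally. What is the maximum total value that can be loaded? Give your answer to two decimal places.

Ratios (sorted): C 16.29, A 11.95, F 7.25, E 4.60, D 3.72, G 3.28, B 0.75
take C (14 @ 228); take A (20 @ 239); take 33/40 of F → 239.25. Capacity used 67/67.
Total value = 706.25

706.25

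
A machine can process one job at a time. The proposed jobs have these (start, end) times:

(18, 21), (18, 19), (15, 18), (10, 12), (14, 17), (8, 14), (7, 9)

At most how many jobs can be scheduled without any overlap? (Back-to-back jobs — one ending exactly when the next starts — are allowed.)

Greedy by earliest finish: after sorting by end time, pick each interval compatible with the last pick.
Sorted by end: (7,9)  (10,12)  (8,14)  (14,17)  (15,18)  (18,19)  (18,21)
take (7,9); take (10,12); take (14,17); skip (15,18); take (18,19).
Selected 4 jobs.

4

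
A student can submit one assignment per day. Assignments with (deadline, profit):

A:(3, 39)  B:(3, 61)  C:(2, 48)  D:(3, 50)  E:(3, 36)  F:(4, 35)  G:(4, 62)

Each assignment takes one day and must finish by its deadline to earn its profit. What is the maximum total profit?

Sort by profit descending; place each in the latest free slot ≤ its deadline.
By profit: G(d4,62), B(d3,61), D(d3,50), C(d2,48), A(d3,39), E(d3,36), F(d4,35)
G→slot 4; B→slot 3; D→slot 2; C→slot 1; A skipped; E skipped; F skipped.
Profit = 48 + 50 + 61 + 62 = 221

221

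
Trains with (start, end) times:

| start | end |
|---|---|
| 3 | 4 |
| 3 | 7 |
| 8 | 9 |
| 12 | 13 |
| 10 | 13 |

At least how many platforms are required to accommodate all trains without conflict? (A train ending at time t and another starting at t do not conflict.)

2

Count concurrent intervals with a sweep; the peak is the room count.
starts: [3, 3, 8, 10, 12]
ends:   [4, 7, 9, 13, 13]
s3→1 s3→2  — peak 2.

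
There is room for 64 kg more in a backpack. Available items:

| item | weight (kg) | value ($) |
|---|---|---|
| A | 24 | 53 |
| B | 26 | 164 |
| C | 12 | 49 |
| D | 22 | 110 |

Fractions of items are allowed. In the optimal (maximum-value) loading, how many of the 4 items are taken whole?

3

Greedy by value/weight ratio, highest first.
Ratios (sorted): B 6.31, D 5.00, C 4.08, A 2.21
take B (26 @ 164); take D (22 @ 110); take C (12 @ 49); take 4/24 of A → 8.83. Capacity used 64/64.
3 item(s) taken whole; one partial (take 4/24 of A).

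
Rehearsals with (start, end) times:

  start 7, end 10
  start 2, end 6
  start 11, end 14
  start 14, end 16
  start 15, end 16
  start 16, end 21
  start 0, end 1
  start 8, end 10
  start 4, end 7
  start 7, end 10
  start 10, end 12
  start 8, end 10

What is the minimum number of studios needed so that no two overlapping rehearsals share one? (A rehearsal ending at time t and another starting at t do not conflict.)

Count concurrent intervals with a sweep; the peak is the room count.
Events (time:±→running): 0:+→1 1:-→0 2:+→1 4:+→2 6:-→1 7:-→0 7:+→1 7:+→2 8:+→3 8:+→4 … peak 4.

4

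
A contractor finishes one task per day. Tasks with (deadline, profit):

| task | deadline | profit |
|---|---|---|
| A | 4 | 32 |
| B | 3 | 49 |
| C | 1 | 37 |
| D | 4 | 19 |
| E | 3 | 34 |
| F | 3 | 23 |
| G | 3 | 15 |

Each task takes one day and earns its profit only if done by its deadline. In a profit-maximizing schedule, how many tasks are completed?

Sort by profit descending; place each in the latest free slot ≤ its deadline.
By profit: B(d3,49), C(d1,37), E(d3,34), A(d4,32), F(d3,23), D(d4,19), G(d3,15)
B→slot 3; C→slot 1; E→slot 2; A→slot 4; F skipped; D skipped; G skipped.
4 of 7 scheduled.

4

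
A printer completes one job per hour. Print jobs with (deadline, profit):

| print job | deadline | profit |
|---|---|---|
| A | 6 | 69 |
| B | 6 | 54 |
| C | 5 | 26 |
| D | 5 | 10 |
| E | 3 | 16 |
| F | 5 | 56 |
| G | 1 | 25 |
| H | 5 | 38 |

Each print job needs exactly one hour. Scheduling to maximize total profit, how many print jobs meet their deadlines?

Profit order: A=69 F=56 B=54 H=38 C=26 G=25 E=16 D=10
Assign: A→slot 6, F→slot 5, B→slot 4, H→slot 3, C→slot 2, G→slot 1, E skipped, D skipped.
Slots: [1:G] [2:C] [3:H] [4:B] [5:F] [6:A]
6 of 8 scheduled.

6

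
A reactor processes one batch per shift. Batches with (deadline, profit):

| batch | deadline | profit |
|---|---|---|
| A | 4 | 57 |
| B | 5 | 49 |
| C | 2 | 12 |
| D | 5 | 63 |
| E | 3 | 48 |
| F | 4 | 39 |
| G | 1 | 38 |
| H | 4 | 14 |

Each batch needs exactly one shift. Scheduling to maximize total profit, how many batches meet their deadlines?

Sort by profit descending; place each in the latest free slot ≤ its deadline.
By profit: D(d5,63), A(d4,57), B(d5,49), E(d3,48), F(d4,39), G(d1,38), H(d4,14), C(d2,12)
D→slot 5; A→slot 4; B→slot 3; E→slot 2; F→slot 1; G skipped; H skipped; C skipped.
5 of 8 scheduled.

5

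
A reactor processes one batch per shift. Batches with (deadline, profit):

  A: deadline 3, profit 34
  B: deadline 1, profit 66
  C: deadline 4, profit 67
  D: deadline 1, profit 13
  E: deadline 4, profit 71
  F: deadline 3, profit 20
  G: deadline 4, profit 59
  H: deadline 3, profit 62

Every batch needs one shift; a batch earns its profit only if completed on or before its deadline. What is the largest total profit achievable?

266

By profit: E(d4,71), C(d4,67), B(d1,66), H(d3,62), G(d4,59), A(d3,34), F(d3,20), D(d1,13)
E→slot 4; C→slot 3; B→slot 1; H→slot 2; G skipped; A skipped; F skipped; D skipped.
Profit = 66 + 62 + 67 + 71 = 266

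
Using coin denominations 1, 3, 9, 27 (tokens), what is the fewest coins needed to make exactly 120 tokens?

Use the largest denomination that fits, subtract, and repeat.
120 − 4×27→12 − 1×9→3 − 1×3→0
Total coins = 4 + 1 + 1 = 6

6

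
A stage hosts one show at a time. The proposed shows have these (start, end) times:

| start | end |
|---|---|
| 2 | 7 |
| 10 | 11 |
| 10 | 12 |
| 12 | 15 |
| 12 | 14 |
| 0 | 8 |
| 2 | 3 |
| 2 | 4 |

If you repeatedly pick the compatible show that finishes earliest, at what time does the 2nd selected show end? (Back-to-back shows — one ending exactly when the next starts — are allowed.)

Order by finish time; keep every interval that doesn't clash with the previous kept one.
By end time: (2,3), (2,4), (2,7), (0,8), (10,11), (10,12), (12,14), (12,15).
Pick (2,3); next start ≥ 3 → (10,11); next start ≥ 11 → (12,14).
Selected: (2,3) (10,11) (12,14)

11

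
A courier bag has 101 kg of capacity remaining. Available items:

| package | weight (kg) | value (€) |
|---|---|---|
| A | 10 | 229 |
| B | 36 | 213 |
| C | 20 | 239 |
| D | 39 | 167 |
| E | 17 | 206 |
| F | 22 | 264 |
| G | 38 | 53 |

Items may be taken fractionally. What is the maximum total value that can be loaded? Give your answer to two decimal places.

1127.33

Order: A (229/10=22.90) > E (206/17=12.12) > F (264/22=12.00) > C (239/20=11.95) > B (213/36=5.92) > D (167/39=4.28) > G (53/38=1.39)
Fill: take A (10 @ 229) → take E (17 @ 206) → take F (22 @ 264) → take C (20 @ 239) → take 32/36 of B → 189.33; 101/101 used.
Total value = 1127.33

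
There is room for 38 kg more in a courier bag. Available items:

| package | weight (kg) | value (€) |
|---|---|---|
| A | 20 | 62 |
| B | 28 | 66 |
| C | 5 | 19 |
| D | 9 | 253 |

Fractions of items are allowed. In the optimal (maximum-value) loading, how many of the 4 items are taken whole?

Greedy by value/weight ratio, highest first.
Order: D (253/9=28.11) > C (19/5=3.80) > A (62/20=3.10) > B (66/28=2.36)
Fill: take D (9 @ 253) → take C (5 @ 19) → take A (20 @ 62) → take 4/28 of B → 9.43; 38/38 used.
3 item(s) taken whole; one partial (take 4/28 of B).

3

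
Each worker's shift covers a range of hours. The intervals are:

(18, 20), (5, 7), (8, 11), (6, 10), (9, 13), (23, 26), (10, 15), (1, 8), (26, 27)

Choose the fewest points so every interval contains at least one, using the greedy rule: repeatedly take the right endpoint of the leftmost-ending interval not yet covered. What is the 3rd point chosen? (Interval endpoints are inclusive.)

Sorted: [5,7] [1,8] [6,10] [8,11] [9,13] [10,15] [18,20] [23,26] [26,27]
{[5,7],[1,8],[6,10]} hit by 7; {[8,11],[9,13],[10,15]} hit by 11; {[18,20]} hit by 20; {[23,26],[26,27]} hit by 26.
Points: 7, 11, 20, 26 (4 total).

20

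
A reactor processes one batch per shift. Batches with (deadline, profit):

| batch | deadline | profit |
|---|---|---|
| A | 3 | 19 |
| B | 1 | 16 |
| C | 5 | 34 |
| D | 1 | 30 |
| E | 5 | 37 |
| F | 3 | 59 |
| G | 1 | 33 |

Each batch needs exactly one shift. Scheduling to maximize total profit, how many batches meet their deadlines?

By profit: F(d3,59), E(d5,37), C(d5,34), G(d1,33), D(d1,30), A(d3,19), B(d1,16)
F→slot 3; E→slot 5; C→slot 4; G→slot 1; D skipped; A→slot 2; B skipped.
5 of 7 scheduled.

5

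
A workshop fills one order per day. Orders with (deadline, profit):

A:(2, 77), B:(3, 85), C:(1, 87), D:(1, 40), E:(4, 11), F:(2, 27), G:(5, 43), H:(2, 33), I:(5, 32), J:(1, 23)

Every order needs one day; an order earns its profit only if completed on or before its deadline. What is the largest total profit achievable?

Profit order: C=87 B=85 A=77 G=43 D=40 H=33 I=32 F=27 J=23 E=11
Assign: C→slot 1, B→slot 3, A→slot 2, G→slot 5, D skipped, H skipped, I→slot 4, F skipped, J skipped, E skipped.
Slots: [1:C] [2:A] [3:B] [4:I] [5:G]
Profit = 87 + 77 + 85 + 32 + 43 = 324

324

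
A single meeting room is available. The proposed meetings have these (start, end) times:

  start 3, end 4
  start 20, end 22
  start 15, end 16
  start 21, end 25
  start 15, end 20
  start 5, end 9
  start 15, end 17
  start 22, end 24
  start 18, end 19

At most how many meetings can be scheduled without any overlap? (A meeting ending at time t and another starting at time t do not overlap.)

Sort by end time and greedily take each interval whose start is ≥ the last chosen end.
By end time: (3,4), (5,9), (15,16), (15,17), (18,19), (15,20), (20,22), (22,24), (21,25).
Pick (3,4); next start ≥ 4 → (5,9); next start ≥ 9 → (15,16); next start ≥ 16 → (18,19); next start ≥ 19 → (20,22); next start ≥ 22 → (22,24).
Selected 6 meetings.

6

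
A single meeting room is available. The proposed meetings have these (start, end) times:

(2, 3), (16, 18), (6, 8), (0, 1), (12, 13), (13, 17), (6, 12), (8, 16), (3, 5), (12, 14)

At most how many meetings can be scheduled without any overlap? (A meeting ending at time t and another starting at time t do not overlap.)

6

Sorted by end: (0,1)  (2,3)  (3,5)  (6,8)  (6,12)  (12,13)  (12,14)  (8,16)  (13,17)  (16,18)
take (0,1); take (2,3); take (3,5); take (6,8); take (12,13); skip (12,14); take (13,17).
Selected 6 meetings.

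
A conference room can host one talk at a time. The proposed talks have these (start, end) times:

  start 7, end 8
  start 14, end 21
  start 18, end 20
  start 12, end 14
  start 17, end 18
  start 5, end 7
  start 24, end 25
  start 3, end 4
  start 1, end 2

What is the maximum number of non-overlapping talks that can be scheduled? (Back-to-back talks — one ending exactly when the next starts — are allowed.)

By end time: (1,2), (3,4), (5,7), (7,8), (12,14), (17,18), (18,20), (14,21), (24,25).
Pick (1,2); next start ≥ 2 → (3,4); next start ≥ 4 → (5,7); next start ≥ 7 → (7,8); next start ≥ 8 → (12,14); next start ≥ 14 → (17,18); next start ≥ 18 → (18,20); next start ≥ 20 → (24,25).
Selected 8 talks.

8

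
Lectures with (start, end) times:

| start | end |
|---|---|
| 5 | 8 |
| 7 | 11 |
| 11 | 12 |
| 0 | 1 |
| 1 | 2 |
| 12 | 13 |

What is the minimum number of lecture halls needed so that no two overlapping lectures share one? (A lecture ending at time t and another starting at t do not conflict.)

2

Events (time:±→running): 0:+→1 1:-→0 1:+→1 2:-→0 5:+→1 7:+→2 … peak 2.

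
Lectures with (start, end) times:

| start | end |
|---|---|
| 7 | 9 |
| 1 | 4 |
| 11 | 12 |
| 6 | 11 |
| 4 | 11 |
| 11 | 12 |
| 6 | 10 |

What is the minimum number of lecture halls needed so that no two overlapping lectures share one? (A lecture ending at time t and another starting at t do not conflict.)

4

Count concurrent intervals with a sweep; the peak is the room count.
Events (time:±→running): 1:+→1 4:-→0 4:+→1 6:+→2 6:+→3 7:+→4 … peak 4.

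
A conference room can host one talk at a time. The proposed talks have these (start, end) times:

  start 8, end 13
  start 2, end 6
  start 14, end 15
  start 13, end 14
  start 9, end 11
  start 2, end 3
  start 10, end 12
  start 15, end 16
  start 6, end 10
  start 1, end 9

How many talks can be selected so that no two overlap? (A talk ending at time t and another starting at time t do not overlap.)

6

Order by finish time; keep every interval that doesn't clash with the previous kept one.
Sorted by end: (2,3)  (2,6)  (1,9)  (6,10)  (9,11)  (10,12)  (8,13)  (13,14)  (14,15)  (15,16)
take (2,3); skip (2,6); take (6,10); skip (9,11); take (10,12); take (13,14); take (14,15); take (15,16).
Selected 6 talks.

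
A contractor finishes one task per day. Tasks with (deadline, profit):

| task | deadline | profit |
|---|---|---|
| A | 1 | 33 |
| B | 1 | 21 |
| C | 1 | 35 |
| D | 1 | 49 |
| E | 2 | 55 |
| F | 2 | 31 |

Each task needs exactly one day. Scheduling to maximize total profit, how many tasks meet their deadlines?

Take jobs in profit order; each goes to the latest open slot no later than its deadline.
By profit: E(d2,55), D(d1,49), C(d1,35), A(d1,33), F(d2,31), B(d1,21)
E→slot 2; D→slot 1; C skipped; A skipped; F skipped; B skipped.
2 of 6 scheduled.

2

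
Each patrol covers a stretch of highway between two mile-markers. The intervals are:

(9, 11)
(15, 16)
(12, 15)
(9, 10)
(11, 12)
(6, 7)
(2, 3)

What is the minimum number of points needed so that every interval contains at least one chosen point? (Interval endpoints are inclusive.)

5

Process intervals by earliest right end; each time one isn't hit yet, stab at its right endpoint.
Sorted: [2,3] [6,7] [9,10] [9,11] [11,12] [12,15] [15,16]
{[2,3]} hit by 3; {[6,7]} hit by 7; {[9,10],[9,11]} hit by 10; {[11,12],[12,15]} hit by 12; {[15,16]} hit by 16.
Points: 3, 7, 10, 12, 16 (5 total).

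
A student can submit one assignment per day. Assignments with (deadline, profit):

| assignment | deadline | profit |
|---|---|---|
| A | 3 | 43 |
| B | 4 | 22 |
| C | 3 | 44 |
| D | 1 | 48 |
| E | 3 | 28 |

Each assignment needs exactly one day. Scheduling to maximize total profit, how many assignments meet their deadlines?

Take jobs in profit order; each goes to the latest open slot no later than its deadline.
By profit: D(d1,48), C(d3,44), A(d3,43), E(d3,28), B(d4,22)
D→slot 1; C→slot 3; A→slot 2; E skipped; B→slot 4.
4 of 5 scheduled.

4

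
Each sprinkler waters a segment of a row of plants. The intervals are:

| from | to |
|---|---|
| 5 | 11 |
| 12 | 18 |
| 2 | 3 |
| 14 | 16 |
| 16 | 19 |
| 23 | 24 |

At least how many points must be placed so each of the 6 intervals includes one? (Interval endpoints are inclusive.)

4

Sort by right endpoint; whenever an interval is uncovered, place a point at its right end.
Sorted: [2,3] [5,11] [14,16] [12,18] [16,19] [23,24]
{[2,3]} hit by 3; {[5,11]} hit by 11; {[14,16],[12,18],[16,19]} hit by 16; {[23,24]} hit by 24.
Points: 3, 11, 16, 24 (4 total).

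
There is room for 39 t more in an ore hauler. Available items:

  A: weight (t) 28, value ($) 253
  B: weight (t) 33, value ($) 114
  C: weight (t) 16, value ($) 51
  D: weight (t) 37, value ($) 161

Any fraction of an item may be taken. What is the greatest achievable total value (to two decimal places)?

Order: A (253/28=9.04) > D (161/37=4.35) > B (114/33=3.45) > C (51/16=3.19)
Fill: take A (28 @ 253) → take 11/37 of D → 47.86; 39/39 used.
Total value = 300.86

300.86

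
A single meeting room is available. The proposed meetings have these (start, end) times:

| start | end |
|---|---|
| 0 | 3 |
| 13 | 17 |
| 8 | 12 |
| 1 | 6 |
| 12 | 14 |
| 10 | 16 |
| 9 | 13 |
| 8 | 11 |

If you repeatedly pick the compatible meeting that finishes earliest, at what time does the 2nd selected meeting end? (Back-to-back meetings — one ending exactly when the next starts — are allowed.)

11

Greedy by earliest finish: after sorting by end time, pick each interval compatible with the last pick.
Sorted by end: (0,3)  (1,6)  (8,11)  (8,12)  (9,13)  (12,14)  (10,16)  (13,17)
take (0,3); skip (1,6); take (8,11); take (12,14).
Selected: (0,3) (8,11) (12,14)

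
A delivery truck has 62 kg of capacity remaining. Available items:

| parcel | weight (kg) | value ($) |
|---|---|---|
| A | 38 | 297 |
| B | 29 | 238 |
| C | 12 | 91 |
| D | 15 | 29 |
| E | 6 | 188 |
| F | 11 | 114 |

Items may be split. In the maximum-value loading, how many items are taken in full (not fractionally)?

Ratios (sorted): E 31.33, F 10.36, B 8.21, A 7.82, C 7.58, D 1.93
take E (6 @ 188); take F (11 @ 114); take B (29 @ 238); take 16/38 of A → 125.05. Capacity used 62/62.
3 item(s) taken whole; one partial (take 16/38 of A).

3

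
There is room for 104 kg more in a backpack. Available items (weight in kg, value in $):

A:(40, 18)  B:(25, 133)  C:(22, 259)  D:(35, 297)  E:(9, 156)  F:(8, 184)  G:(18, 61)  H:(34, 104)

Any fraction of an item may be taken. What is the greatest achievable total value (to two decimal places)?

1045.94

Greedy by value/weight ratio, highest first.
Order: F (184/8=23.00) > E (156/9=17.33) > C (259/22=11.77) > D (297/35=8.49) > B (133/25=5.32) > G (61/18=3.39) > H (104/34=3.06) > A (18/40=0.45)
Fill: take F (8 @ 184) → take E (9 @ 156) → take C (22 @ 259) → take D (35 @ 297) → take B (25 @ 133) → take 5/18 of G → 16.94; 104/104 used.
Total value = 1045.94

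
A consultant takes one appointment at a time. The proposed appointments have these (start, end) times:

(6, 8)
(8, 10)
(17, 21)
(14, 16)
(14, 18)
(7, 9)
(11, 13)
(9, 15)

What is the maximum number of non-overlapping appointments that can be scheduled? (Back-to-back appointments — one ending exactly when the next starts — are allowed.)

5

Sorted by end: (6,8)  (7,9)  (8,10)  (11,13)  (9,15)  (14,16)  (14,18)  (17,21)
take (6,8); take (8,10); take (11,13); skip (9,15); take (14,16); skip (14,18); take (17,21).
Selected 5 appointments.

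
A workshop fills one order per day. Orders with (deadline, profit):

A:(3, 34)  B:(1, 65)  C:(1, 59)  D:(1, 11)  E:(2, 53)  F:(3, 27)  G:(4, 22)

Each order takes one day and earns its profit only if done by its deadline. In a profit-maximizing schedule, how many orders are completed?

Take jobs in profit order; each goes to the latest open slot no later than its deadline.
By profit: B(d1,65), C(d1,59), E(d2,53), A(d3,34), F(d3,27), G(d4,22), D(d1,11)
B→slot 1; C skipped; E→slot 2; A→slot 3; F skipped; G→slot 4; D skipped.
4 of 7 scheduled.

4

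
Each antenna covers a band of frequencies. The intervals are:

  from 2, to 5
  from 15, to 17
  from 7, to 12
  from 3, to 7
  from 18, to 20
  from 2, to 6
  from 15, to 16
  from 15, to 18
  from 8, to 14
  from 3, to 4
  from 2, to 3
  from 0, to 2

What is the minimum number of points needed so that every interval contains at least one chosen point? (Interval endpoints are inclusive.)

Sorted: [0,2] [2,3] [3,4] [2,5] [2,6] [3,7] [7,12] [8,14] [15,16] [15,17] [15,18] [18,20]
{[0,2],[2,3]} hit by 2; {[3,4],[2,5],[2,6],[3,7]} hit by 4; {[7,12],[8,14]} hit by 12; {[15,16],[15,17],[15,18]} hit by 16; {[18,20]} hit by 20.
Points: 2, 4, 12, 16, 20 (5 total).

5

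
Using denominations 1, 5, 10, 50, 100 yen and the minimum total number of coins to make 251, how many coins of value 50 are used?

1

Greedy: take as many of the largest coin as possible, then repeat with the remainder.
251 − 2×100→51 − 1×50→1 − 1×1→0
Count of 50: 1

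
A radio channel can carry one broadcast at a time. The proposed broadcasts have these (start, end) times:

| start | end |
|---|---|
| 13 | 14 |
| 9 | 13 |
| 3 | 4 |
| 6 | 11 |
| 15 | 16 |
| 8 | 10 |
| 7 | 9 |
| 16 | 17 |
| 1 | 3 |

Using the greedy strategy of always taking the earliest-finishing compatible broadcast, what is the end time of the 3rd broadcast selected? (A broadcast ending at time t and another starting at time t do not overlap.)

Order by finish time; keep every interval that doesn't clash with the previous kept one.
Sorted by end: (1,3)  (3,4)  (7,9)  (8,10)  (6,11)  (9,13)  (13,14)  (15,16)  (16,17)
take (1,3); take (3,4); take (7,9); skip (8,10); take (9,13); take (13,14); take (15,16); take (16,17).
Selected: (1,3) (3,4) (7,9) (9,13) (13,14) (15,16) (16,17)

9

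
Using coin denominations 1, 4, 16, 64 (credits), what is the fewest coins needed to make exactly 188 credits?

8

Use the largest denomination that fits, subtract, and repeat.
188 = 2×64 + 3×16 + 3×4
Total coins = 2 + 3 + 3 = 8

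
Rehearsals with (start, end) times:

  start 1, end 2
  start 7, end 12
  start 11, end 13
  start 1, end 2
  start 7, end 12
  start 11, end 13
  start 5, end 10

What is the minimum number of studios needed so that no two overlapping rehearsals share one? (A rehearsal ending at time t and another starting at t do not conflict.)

4

starts: [1, 1, 5, 7, 7, 11, 11]
ends:   [2, 2, 10, 12, 12, 13, 13]
s1→1 s1→2 e2→1 e2→0 s5→1 s7→2 s7→3 e10→2 s11→3 s11→4  — peak 4.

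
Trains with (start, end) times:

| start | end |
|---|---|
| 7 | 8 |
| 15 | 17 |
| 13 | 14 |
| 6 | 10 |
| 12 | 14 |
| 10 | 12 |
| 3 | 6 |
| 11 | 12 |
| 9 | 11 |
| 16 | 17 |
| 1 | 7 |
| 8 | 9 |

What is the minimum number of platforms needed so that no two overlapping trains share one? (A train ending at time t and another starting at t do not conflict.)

2

starts: [1, 3, 6, 7, 8, 9, 10, 11, 12, 13, 15, 16]
ends:   [6, 7, 8, 9, 10, 11, 12, 12, 14, 14, 17, 17]
s1→1 s3→2  — peak 2.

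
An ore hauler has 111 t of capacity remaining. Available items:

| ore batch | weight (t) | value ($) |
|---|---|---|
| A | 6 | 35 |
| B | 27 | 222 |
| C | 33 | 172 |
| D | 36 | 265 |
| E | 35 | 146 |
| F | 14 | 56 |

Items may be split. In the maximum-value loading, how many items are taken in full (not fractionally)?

Sort by value per unit weight and fill in that order.
Ratios (sorted): B 8.22, D 7.36, A 5.83, C 5.21, E 4.17, F 4.00
take B (27 @ 222); take D (36 @ 265); take A (6 @ 35); take C (33 @ 172); take 9/35 of E → 37.54. Capacity used 111/111.
4 item(s) taken whole; one partial (take 9/35 of E).

4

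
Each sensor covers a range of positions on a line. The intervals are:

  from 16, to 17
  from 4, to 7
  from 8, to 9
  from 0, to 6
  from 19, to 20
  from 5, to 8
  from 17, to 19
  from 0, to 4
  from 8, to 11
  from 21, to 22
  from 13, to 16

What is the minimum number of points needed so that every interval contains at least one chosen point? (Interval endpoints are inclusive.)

Sorted: [0,4] [0,6] [4,7] [5,8] [8,9] [8,11] [13,16] [16,17] [17,19] [19,20] [21,22]
{[0,4],[0,6],[4,7]} hit by 4; {[5,8],[8,9],[8,11]} hit by 8; {[13,16],[16,17]} hit by 16; {[17,19],[19,20]} hit by 19; {[21,22]} hit by 22.
Points: 4, 8, 16, 19, 22 (5 total).

5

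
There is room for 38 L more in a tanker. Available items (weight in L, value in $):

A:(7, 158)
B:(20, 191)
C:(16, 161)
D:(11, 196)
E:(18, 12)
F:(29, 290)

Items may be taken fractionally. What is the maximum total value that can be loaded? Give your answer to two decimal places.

Greedy by value/weight ratio, highest first.
Ratios (sorted): A 22.57, D 17.82, C 10.06, F 10.00, B 9.55, E 0.67
take A (7 @ 158); take D (11 @ 196); take C (16 @ 161); take 4/29 of F → 40.00. Capacity used 38/38.
Total value = 555.00

555.00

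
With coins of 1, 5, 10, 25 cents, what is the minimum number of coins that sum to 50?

2

Greedy: take as many of the largest coin as possible, then repeat with the remainder.
50 = 2×25
Total coins = 2 = 2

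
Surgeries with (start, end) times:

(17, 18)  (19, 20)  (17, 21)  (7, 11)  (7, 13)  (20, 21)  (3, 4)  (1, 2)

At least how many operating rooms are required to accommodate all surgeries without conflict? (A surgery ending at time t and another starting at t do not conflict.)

Events (time:±→running): 1:+→1 2:-→0 3:+→1 4:-→0 7:+→1 7:+→2 … peak 2.

2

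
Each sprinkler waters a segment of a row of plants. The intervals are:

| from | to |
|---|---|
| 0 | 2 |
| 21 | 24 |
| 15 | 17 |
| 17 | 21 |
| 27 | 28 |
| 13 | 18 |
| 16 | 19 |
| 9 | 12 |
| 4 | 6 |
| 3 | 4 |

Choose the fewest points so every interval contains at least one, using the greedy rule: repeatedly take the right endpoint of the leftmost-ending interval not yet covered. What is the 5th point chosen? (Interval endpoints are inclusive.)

24

Sort by right endpoint; whenever an interval is uncovered, place a point at its right end.
Sorted: [0,2] [3,4] [4,6] [9,12] [15,17] [13,18] [16,19] [17,21] [21,24] [27,28]
{[0,2]} hit by 2; {[3,4],[4,6]} hit by 4; {[9,12]} hit by 12; {[15,17],[13,18],[16,19],[17,21]} hit by 17; {[21,24]} hit by 24; {[27,28]} hit by 28.
Points: 2, 4, 12, 17, 24, 28 (6 total).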